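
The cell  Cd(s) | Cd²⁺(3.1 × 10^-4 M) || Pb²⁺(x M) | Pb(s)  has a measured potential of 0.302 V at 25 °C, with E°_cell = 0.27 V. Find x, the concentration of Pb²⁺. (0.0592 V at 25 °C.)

From the Nernst equation, log Q = n(E° − E)/0.0592 = 2(0.27 − 0.302)/0.0592 = -1.081, so Q = 0.0830.
With Q = [Cd²⁺]/[Pb²⁺] and the known concentrations, [Pb²⁺] in the denominator gives [Pb²⁺] = 0.0037 M.

0.0037 M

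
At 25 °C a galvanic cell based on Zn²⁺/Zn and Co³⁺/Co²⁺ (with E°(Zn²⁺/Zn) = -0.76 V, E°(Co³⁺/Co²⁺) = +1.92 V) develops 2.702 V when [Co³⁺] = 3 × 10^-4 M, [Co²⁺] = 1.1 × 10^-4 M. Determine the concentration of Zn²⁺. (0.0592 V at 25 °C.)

1.3 M

From the Nernst equation, log Q = n(E° − E)/0.0592 = 2(2.68 − 2.702)/0.0592 = -0.743, so Q = 0.181.
With Q = [Zn²⁺]·[Co²⁺]^2/[Co³⁺]^2 and the known concentrations, [Zn²⁺] in the numerator gives [Zn²⁺] = 1.3 M.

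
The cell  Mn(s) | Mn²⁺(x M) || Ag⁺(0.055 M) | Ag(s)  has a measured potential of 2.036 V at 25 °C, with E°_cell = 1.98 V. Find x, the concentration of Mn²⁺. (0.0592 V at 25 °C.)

3.9 × 10^-5 M

From the Nernst equation, log Q = n(E° − E)/0.0592 = 2(1.98 − 2.036)/0.0592 = -1.892, so Q = 0.0128.
With Q = [Mn²⁺]/[Ag⁺]^2 and the known concentrations, [Mn²⁺] in the numerator gives [Mn²⁺] = 3.9 × 10^-5 M.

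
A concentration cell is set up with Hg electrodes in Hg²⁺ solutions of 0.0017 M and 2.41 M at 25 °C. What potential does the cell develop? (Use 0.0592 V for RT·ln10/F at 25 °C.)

0.093 V

Both half-cells are Hg²⁺/Hg, so E°_cell = 0. The concentrated side is the cathode; the cell reaction moves Hg²⁺ from high to low concentration with n = 2.
Q = [Hg²⁺]_dilute/[Hg²⁺]_conc = 0.0017/2.41 = 7.05 × 10^-4.
E = 0 − (0.0592/2) log Q = −(0.0592/2)(-3.152) = 0.0933 V.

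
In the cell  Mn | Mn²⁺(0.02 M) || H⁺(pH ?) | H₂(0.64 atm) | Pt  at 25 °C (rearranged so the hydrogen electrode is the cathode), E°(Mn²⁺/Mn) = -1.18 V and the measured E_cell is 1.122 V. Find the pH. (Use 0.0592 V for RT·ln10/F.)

E°_cell = 1.18 V and n = 2.
log Q = n(E° − E)/0.0592 = 2×(1.18 − 1.122)/0.0592 = 1.959.
With Q = [Mn²⁺]·P(H₂) / [H⁺]^2, solving for [H⁺] gives log[H⁺] = -1.926, so pH = 1.93.

pH = 1.93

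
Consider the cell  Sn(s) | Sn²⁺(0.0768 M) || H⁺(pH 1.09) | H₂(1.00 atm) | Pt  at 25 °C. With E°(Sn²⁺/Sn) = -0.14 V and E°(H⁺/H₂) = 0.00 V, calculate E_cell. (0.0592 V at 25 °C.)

The hydrogen couple is the cathode, so E°_cell = 0.14 V; n = 2.
[H⁺] = 10^(−1.09) = 0.081 M, and Q = [Sn²⁺]·P(H₂) / [H⁺]^2 = 11.6.
E = E° − (0.0592/2) log Q = 0.14 − (0.0592/2)(1.065) = 0.108 V.

0.11 V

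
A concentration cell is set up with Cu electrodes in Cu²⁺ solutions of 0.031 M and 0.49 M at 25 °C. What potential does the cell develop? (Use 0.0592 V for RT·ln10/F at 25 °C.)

0.035 V

Both half-cells are Cu²⁺/Cu, so E°_cell = 0. The concentrated side is the cathode; the cell reaction moves Cu²⁺ from high to low concentration with n = 2.
Q = [Cu²⁺]_dilute/[Cu²⁺]_conc = 0.031/0.49 = 0.0633.
E = 0 − (0.0592/2) log Q = −(0.0592/2)(-1.199) = 0.0355 V.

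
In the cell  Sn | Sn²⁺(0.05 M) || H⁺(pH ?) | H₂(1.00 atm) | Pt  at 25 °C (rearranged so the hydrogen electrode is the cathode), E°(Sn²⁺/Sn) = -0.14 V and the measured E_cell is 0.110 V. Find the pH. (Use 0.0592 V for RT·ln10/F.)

E°_cell = 0.14 V and n = 2.
log Q = n(E° − E)/0.0592 = 2×(0.14 − 0.110)/0.0592 = 1.014.
With Q = [Sn²⁺]·P(H₂) / [H⁺]^2, solving for [H⁺] gives log[H⁺] = -1.157, so pH = 1.16.

pH = 1.16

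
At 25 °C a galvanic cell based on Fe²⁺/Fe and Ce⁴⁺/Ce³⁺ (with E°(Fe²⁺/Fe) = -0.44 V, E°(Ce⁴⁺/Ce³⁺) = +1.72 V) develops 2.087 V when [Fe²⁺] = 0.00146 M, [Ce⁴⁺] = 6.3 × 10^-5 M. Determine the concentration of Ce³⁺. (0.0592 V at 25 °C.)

0.028 M

From the Nernst equation, log Q = n(E° − E)/0.0592 = 2(2.16 − 2.087)/0.0592 = 2.466, so Q = 293.
With Q = [Fe²⁺]·[Ce³⁺]^2/[Ce⁴⁺]^2 and the known concentrations, [Ce³⁺]^2 in the numerator gives [Ce³⁺] = 0.028 M.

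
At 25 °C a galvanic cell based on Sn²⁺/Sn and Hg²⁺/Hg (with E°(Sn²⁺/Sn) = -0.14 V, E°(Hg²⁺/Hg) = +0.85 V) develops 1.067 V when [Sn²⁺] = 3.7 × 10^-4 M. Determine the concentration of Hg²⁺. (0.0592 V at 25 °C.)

From the Nernst equation, log Q = n(E° − E)/0.0592 = 2(0.99 − 1.067)/0.0592 = -2.601, so Q = 0.00250.
With Q = [Sn²⁺]/[Hg²⁺] and the known concentrations, [Hg²⁺] in the denominator gives [Hg²⁺] = 0.15 M.

0.15 M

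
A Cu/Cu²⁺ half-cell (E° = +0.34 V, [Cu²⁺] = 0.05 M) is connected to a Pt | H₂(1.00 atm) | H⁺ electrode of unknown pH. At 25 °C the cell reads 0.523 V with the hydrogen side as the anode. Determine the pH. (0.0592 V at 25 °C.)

E°_cell = 0.34 V and n = 2.
log Q = n(E° − E)/0.0592 = 2×(0.34 − 0.523)/0.0592 = -6.182.
With Q = [H⁺]^2 / ([Cu²⁺]·P(H₂)), solving for [H⁺] gives log[H⁺] = -3.742, so pH = 3.74.

pH = 3.74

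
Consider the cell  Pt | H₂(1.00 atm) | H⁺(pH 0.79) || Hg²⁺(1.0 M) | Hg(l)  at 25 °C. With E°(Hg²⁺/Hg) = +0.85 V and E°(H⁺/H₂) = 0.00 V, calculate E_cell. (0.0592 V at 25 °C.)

0.90 V

The Hg²⁺/Hg couple is the cathode, so E°_cell = 0.85 V; n = 2.
[H⁺] = 10^(−0.79) = 0.16 M, and Q = [H⁺]^2 / ([Hg²⁺]·P(H₂)) = 0.0263.
E = E° − (0.0592/2) log Q = 0.85 − (0.0592/2)(-1.580) = 0.897 V.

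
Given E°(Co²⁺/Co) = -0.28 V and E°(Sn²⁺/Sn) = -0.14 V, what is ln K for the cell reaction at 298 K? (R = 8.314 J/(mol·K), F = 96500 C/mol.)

ln K = 10.9

E°_cell = -0.14 − (-0.28) = 0.14 V, with n = 2 electrons transferred.
At equilibrium E = 0, so the Nernst equation gives ln K = nFE°/RT = (2)(96500)(0.14)/((8.314)(298)) = 10.91.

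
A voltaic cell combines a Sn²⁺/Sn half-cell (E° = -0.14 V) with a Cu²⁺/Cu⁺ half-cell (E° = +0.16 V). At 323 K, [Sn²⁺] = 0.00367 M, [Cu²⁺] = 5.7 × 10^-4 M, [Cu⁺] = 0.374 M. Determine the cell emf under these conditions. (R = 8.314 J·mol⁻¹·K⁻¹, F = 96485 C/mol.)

0.198 V

The Cu²⁺/Cu⁺ couple has the higher reduction potential and acts as the cathode, so E°_cell = +0.16 − (-0.14) = 0.30 V.
Balancing electrons gives n = 2; the reaction quotient is Q = [Sn²⁺]·[Cu⁺]^2/[Cu²⁺]^2 = 1580.
E = E° − (RT/nF) ln Q = 0.30 − (8.314×323)/(2×96485) × (7.365) = 0.300 − 0.102 = 0.198 V.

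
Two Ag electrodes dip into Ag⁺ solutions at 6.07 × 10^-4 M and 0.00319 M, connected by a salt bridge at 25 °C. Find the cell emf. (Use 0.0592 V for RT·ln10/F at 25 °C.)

Both half-cells are Ag⁺/Ag, so E°_cell = 0. The concentrated side is the cathode; the cell reaction moves Ag⁺ from high to low concentration with n = 1.
Q = [Ag⁺]_dilute/[Ag⁺]_conc = 6.07 × 10^-4/0.00319 = 0.190.
E = 0 − (0.0592/1) log Q = −(0.0592/1)(-0.721) = 0.0427 V.

0.043 V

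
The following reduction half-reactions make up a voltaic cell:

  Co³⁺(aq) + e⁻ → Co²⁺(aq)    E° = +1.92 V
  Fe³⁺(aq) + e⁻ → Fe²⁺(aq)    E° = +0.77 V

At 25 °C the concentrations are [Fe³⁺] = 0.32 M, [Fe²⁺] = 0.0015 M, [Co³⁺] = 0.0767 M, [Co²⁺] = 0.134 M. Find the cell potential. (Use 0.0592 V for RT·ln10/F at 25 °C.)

0.998 V

The Co³⁺/Co²⁺ couple has the higher reduction potential and acts as the cathode, so E°_cell = +1.92 − (+0.77) = 1.15 V.
Balancing electrons gives n = 1; the reaction quotient is Q = [Fe³⁺]·[Co²⁺]/([Fe²⁺]·[Co³⁺]) = 373.
At 25 °C, E = E° − (0.0592/n) log Q = 1.15 − (0.0592/1)(2.571) = 1.150 − 0.152 = 0.998 V.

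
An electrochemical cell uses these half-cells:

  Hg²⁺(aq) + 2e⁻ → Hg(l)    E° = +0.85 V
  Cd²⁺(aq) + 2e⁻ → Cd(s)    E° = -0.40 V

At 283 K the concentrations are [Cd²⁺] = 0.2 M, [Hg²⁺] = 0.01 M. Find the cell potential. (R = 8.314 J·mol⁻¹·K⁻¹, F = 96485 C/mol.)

The Hg²⁺/Hg couple has the higher reduction potential and acts as the cathode, so E°_cell = +0.85 − (-0.40) = 1.25 V.
Balancing electrons gives n = 2; the reaction quotient is Q = [Cd²⁺]/[Hg²⁺] = 20.0.
E = E° − (RT/nF) ln Q = 1.25 − (8.314×283)/(2×96485) × (2.996) = 1.250 − 0.037 = 1.213 V.

1.21 V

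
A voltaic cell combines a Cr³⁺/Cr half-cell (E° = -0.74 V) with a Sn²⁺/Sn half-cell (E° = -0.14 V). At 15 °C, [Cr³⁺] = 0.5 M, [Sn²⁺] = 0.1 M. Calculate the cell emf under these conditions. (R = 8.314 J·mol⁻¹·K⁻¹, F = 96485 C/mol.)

0.577 V

The Sn²⁺/Sn couple has the higher reduction potential and acts as the cathode, so E°_cell = -0.14 − (-0.74) = 0.60 V.
Balancing electrons gives n = 6; the reaction quotient is Q = [Cr³⁺]^2/[Sn²⁺]^3 = 250.
E = E° − (RT/nF) ln Q = 0.60 − (8.314×288)/(6×96485) × (5.521) = 0.600 − 0.023 = 0.577 V.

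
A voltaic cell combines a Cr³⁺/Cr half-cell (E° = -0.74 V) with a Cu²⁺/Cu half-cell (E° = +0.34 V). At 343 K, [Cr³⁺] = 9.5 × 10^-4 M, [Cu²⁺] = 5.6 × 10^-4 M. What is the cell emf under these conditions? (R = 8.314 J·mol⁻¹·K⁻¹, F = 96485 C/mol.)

1.04 V

The Cu²⁺/Cu couple has the higher reduction potential and acts as the cathode, so E°_cell = +0.34 − (-0.74) = 1.08 V.
Balancing electrons gives n = 6; the reaction quotient is Q = [Cr³⁺]^2/[Cu²⁺]^3 = 5140.
E = E° − (RT/nF) ln Q = 1.08 − (8.314×343)/(6×96485) × (8.545) = 1.080 − 0.042 = 1.038 V.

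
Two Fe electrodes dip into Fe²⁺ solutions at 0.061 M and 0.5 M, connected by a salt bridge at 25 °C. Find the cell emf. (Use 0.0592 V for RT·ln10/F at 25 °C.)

Both half-cells are Fe²⁺/Fe, so E°_cell = 0. The concentrated side is the cathode; the cell reaction moves Fe²⁺ from high to low concentration with n = 2.
Q = [Fe²⁺]_dilute/[Fe²⁺]_conc = 0.061/0.5 = 0.122.
E = 0 − (0.0592/2) log Q = −(0.0592/2)(-0.914) = 0.0271 V.

0.027 V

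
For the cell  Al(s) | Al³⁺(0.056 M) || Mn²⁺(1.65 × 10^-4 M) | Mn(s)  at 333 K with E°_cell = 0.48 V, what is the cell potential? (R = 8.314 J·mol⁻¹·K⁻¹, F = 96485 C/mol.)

Balancing electrons gives n = 6; the reaction quotient is Q = [Al³⁺]^2/[Mn²⁺]^3 = 6.98 × 10^8.
E = E° − (RT/nF) ln Q = 0.48 − (8.314×333)/(6×96485) × (20.364) = 0.480 − 0.097 = 0.383 V.

0.383 V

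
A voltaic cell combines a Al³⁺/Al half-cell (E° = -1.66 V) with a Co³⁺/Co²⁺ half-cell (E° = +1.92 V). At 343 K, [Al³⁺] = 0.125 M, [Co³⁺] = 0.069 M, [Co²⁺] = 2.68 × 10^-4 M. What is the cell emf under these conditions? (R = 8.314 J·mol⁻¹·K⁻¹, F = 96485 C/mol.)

The Co³⁺/Co²⁺ couple has the higher reduction potential and acts as the cathode, so E°_cell = +1.92 − (-1.66) = 3.58 V.
Balancing electrons gives n = 3; the reaction quotient is Q = [Al³⁺]·[Co²⁺]^3/[Co³⁺]^3 = 7.32 × 10^-9.
E = E° − (RT/nF) ln Q = 3.58 − (8.314×343)/(3×96485) × (-18.732) = 3.580 + 0.185 = 3.765 V.

3.76 V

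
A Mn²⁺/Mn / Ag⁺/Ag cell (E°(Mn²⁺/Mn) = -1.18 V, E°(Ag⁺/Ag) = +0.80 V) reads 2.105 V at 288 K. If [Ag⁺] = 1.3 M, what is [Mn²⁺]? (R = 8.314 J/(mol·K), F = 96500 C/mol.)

7.1 × 10^-5 M

From the Nernst equation, ln Q = nF(E° − E)/RT = 2×96500×(1.98 − 2.105)/(8.314×288) = -10.075, so Q = 4.21 × 10^-5.
With Q = [Mn²⁺]/[Ag⁺]^2 and the known concentrations, [Mn²⁺] in the numerator gives [Mn²⁺] = 7.1 × 10^-5 M.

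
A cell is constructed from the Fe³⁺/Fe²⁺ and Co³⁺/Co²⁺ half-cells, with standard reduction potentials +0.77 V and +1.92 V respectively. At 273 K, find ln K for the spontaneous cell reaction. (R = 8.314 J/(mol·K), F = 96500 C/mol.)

ln K = 48.9

E°_cell = +1.92 − (+0.77) = 1.15 V, with n = 1 electron transferred.
At equilibrium E = 0, so the Nernst equation gives ln K = nFE°/RT = (1)(96500)(1.15)/((8.314)(273)) = 48.89.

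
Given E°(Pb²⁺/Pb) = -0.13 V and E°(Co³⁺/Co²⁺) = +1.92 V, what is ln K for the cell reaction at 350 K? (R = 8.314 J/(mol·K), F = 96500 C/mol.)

ln K = 136.0

E°_cell = +1.92 − (-0.13) = 2.05 V, with n = 2 electrons transferred.
At equilibrium E = 0, so the Nernst equation gives ln K = nFE°/RT = (2)(96500)(2.05)/((8.314)(350)) = 135.97.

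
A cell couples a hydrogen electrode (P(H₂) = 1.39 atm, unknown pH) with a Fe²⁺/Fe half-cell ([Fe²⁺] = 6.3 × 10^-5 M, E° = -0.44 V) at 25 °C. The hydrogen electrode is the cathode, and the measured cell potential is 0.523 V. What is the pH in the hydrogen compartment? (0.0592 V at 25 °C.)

pH = 0.63

E°_cell = 0.44 V and n = 2.
log Q = n(E° − E)/0.0592 = 2×(0.44 − 0.523)/0.0592 = -2.804.
With Q = [Fe²⁺]·P(H₂) / [H⁺]^2, solving for [H⁺] gives log[H⁺] = -0.627, so pH = 0.63.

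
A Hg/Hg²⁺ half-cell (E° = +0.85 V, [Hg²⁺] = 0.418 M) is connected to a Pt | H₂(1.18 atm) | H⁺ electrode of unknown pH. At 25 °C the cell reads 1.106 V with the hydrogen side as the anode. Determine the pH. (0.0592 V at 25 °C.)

E°_cell = 0.85 V and n = 2.
log Q = n(E° − E)/0.0592 = 2×(0.85 − 1.106)/0.0592 = -8.649.
With Q = [H⁺]^2 / ([Hg²⁺]·P(H₂)), solving for [H⁺] gives log[H⁺] = -4.478, so pH = 4.48.

pH = 4.48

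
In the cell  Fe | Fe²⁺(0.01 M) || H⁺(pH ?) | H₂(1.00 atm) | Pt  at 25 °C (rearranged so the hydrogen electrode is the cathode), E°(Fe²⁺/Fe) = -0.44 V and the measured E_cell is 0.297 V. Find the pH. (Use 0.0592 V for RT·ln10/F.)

E°_cell = 0.44 V and n = 2.
log Q = n(E° − E)/0.0592 = 2×(0.44 − 0.297)/0.0592 = 4.831.
With Q = [Fe²⁺]·P(H₂) / [H⁺]^2, solving for [H⁺] gives log[H⁺] = -3.416, so pH = 3.42.

pH = 3.42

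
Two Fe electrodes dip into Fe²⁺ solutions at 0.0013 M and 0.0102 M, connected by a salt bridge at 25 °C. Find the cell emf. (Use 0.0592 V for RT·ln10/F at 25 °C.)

0.026 V

Both half-cells are Fe²⁺/Fe, so E°_cell = 0. The concentrated side is the cathode; the cell reaction moves Fe²⁺ from high to low concentration with n = 2.
Q = [Fe²⁺]_dilute/[Fe²⁺]_conc = 0.0013/0.0102 = 0.127.
E = 0 − (0.0592/2) log Q = −(0.0592/2)(-0.895) = 0.0265 V.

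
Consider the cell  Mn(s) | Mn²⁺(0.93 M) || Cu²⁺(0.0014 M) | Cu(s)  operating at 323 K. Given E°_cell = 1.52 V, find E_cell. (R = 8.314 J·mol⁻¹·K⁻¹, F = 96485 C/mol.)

1.43 V

Balancing electrons gives n = 2; the reaction quotient is Q = [Mn²⁺]/[Cu²⁺] = 664.
E = E° − (RT/nF) ln Q = 1.52 − (8.314×323)/(2×96485) × (6.499) = 1.520 − 0.090 = 1.430 V.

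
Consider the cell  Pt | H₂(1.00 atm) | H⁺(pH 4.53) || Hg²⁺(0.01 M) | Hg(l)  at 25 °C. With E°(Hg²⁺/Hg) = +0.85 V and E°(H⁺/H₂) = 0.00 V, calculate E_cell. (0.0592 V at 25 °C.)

The Hg²⁺/Hg couple is the cathode, so E°_cell = 0.85 V; n = 2.
[H⁺] = 10^(−4.53) = 3 × 10^-5 M, and Q = [H⁺]^2 / ([Hg²⁺]·P(H₂)) = 8.71 × 10^-8.
E = E° − (0.0592/2) log Q = 0.85 − (0.0592/2)(-7.060) = 1.059 V.

1.06 V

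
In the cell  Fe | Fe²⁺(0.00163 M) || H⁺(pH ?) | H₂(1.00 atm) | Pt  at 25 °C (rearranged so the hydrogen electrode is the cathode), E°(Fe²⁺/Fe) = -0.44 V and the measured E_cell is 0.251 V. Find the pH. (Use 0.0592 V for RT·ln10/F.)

E°_cell = 0.44 V and n = 2.
log Q = n(E° − E)/0.0592 = 2×(0.44 − 0.251)/0.0592 = 6.385.
With Q = [Fe²⁺]·P(H₂) / [H⁺]^2, solving for [H⁺] gives log[H⁺] = -4.586, so pH = 4.59.

pH = 4.59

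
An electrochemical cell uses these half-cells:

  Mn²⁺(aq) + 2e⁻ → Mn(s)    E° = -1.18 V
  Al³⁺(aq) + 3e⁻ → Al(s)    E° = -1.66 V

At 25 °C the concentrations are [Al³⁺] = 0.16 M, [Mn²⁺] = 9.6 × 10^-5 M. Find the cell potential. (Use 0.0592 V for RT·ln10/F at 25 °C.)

0.377 V

The Mn²⁺/Mn couple has the higher reduction potential and acts as the cathode, so E°_cell = -1.18 − (-1.66) = 0.48 V.
Balancing electrons gives n = 6; the reaction quotient is Q = [Al³⁺]^2/[Mn²⁺]^3 = 2.89 × 10^10.
At 25 °C, E = E° − (0.0592/n) log Q = 0.48 − (0.0592/6)(10.461) = 0.480 − 0.103 = 0.377 V.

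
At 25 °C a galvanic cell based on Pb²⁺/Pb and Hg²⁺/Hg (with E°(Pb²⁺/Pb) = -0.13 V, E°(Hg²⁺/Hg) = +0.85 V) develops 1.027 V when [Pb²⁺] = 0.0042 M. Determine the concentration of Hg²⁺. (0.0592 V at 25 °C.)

0.16 M

From the Nernst equation, log Q = n(E° − E)/0.0592 = 2(0.98 − 1.027)/0.0592 = -1.588, so Q = 0.0258.
With Q = [Pb²⁺]/[Hg²⁺] and the known concentrations, [Hg²⁺] in the denominator gives [Hg²⁺] = 0.16 M.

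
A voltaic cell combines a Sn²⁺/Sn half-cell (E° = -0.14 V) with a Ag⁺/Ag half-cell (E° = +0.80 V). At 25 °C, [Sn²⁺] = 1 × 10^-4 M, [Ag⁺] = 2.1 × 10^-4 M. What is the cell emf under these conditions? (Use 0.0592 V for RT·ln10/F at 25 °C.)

0.841 V

The Ag⁺/Ag couple has the higher reduction potential and acts as the cathode, so E°_cell = +0.80 − (-0.14) = 0.94 V.
Balancing electrons gives n = 2; the reaction quotient is Q = [Sn²⁺]/[Ag⁺]^2 = 2270.
At 25 °C, E = E° − (0.0592/n) log Q = 0.94 − (0.0592/2)(3.356) = 0.940 − 0.099 = 0.841 V.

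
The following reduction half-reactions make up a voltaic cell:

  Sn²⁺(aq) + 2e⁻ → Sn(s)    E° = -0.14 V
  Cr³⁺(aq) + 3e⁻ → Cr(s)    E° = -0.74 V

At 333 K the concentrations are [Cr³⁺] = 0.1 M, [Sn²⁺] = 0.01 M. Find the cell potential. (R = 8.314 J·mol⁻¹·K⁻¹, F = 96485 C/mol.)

The Sn²⁺/Sn couple has the higher reduction potential and acts as the cathode, so E°_cell = -0.14 − (-0.74) = 0.60 V.
Balancing electrons gives n = 6; the reaction quotient is Q = [Cr³⁺]^2/[Sn²⁺]^3 = 1 × 10^4.
E = E° − (RT/nF) ln Q = 0.60 − (8.314×333)/(6×96485) × (9.210) = 0.600 − 0.044 = 0.556 V.

0.556 V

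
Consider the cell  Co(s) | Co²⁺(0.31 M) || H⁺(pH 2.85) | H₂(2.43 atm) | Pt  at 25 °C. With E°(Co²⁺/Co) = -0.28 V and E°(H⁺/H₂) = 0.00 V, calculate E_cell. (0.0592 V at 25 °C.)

The hydrogen couple is the cathode, so E°_cell = 0.28 V; n = 2.
[H⁺] = 10^(−2.85) = 0.0014 M, and Q = [Co²⁺]·P(H₂) / [H⁺]^2 = 3.78 × 10^5.
E = E° − (0.0592/2) log Q = 0.28 − (0.0592/2)(5.577) = 0.115 V.

0.11 V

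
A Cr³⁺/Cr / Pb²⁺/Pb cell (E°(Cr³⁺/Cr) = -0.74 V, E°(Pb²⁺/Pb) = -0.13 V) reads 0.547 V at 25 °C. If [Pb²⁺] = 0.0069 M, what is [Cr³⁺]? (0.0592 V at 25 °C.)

0.89 M

From the Nernst equation, log Q = n(E° − E)/0.0592 = 6(0.61 − 0.547)/0.0592 = 6.385, so Q = 2.43 × 10^6.
With Q = [Cr³⁺]^2/[Pb²⁺]^3 and the known concentrations, [Cr³⁺]^2 in the numerator gives [Cr³⁺] = 0.89 M.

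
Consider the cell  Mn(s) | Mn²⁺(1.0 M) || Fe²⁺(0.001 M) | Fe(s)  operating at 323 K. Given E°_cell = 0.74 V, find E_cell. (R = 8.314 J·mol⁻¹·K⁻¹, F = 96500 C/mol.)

0.644 V

Balancing electrons gives n = 2; the reaction quotient is Q = [Mn²⁺]/[Fe²⁺] = 1000.
E = E° − (RT/nF) ln Q = 0.74 − (8.314×323)/(2×96500) × (6.908) = 0.740 − 0.096 = 0.644 V.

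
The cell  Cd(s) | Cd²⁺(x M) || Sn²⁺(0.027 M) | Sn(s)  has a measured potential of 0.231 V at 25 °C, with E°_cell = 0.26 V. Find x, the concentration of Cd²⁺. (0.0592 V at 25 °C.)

From the Nernst equation, log Q = n(E° − E)/0.0592 = 2(0.26 − 0.231)/0.0592 = 0.980, so Q = 9.54.
With Q = [Cd²⁺]/[Sn²⁺] and the known concentrations, [Cd²⁺] in the numerator gives [Cd²⁺] = 0.26 M.

0.26 M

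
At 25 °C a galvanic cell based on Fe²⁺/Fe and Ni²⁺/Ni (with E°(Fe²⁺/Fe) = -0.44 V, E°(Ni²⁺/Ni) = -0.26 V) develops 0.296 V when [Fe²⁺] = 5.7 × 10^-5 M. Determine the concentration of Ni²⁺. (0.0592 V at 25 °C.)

0.47 M

From the Nernst equation, log Q = n(E° − E)/0.0592 = 2(0.18 − 0.296)/0.0592 = -3.919, so Q = 1.21 × 10^-4.
With Q = [Fe²⁺]/[Ni²⁺] and the known concentrations, [Ni²⁺] in the denominator gives [Ni²⁺] = 0.47 M.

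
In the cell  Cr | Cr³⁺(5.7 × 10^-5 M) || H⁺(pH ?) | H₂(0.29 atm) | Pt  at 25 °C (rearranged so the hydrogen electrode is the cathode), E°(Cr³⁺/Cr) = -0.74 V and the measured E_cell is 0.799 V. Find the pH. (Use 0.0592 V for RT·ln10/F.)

pH = 0.69

E°_cell = 0.74 V and n = 6.
log Q = n(E° − E)/0.0592 = 6×(0.74 − 0.799)/0.0592 = -5.980.
With Q = [Cr³⁺]^2·P(H₂)^3 / [H⁺]^6, solving for [H⁺] gives log[H⁺] = -0.687, so pH = 0.69.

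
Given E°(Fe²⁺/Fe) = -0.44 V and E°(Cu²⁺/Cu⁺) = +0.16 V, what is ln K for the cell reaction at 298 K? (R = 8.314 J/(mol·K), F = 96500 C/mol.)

E°_cell = +0.16 − (-0.44) = 0.60 V, with n = 2 electrons transferred.
At equilibrium E = 0, so the Nernst equation gives ln K = nFE°/RT = (2)(96500)(0.60)/((8.314)(298)) = 46.74.

ln K = 46.7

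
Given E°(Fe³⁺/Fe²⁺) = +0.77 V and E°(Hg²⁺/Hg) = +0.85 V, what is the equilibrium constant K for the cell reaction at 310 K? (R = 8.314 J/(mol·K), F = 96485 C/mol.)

E°_cell = +0.85 − (+0.77) = 0.08 V, with n = 2 electrons transferred.
At equilibrium E = 0, so the Nernst equation gives ln K = nFE°/RT = (2)(96485)(0.08)/((8.314)(310)) = 5.99.
K = e^5.99 = 400.

400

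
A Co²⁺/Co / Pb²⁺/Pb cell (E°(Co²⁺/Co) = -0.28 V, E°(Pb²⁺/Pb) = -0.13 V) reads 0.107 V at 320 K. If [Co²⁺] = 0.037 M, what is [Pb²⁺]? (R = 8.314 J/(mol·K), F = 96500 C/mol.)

0.0016 M

From the Nernst equation, ln Q = nF(E° − E)/RT = 2×96500×(0.15 − 0.107)/(8.314×320) = 3.119, so Q = 22.6.
With Q = [Co²⁺]/[Pb²⁺] and the known concentrations, [Pb²⁺] in the denominator gives [Pb²⁺] = 0.0016 M.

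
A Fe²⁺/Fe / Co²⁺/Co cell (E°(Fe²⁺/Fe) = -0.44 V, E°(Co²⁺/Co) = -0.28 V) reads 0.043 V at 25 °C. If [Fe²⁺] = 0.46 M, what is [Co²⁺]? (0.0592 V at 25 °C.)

5.1 × 10^-5 M

From the Nernst equation, log Q = n(E° − E)/0.0592 = 2(0.16 − 0.043)/0.0592 = 3.953, so Q = 8970.
With Q = [Fe²⁺]/[Co²⁺] and the known concentrations, [Co²⁺] in the denominator gives [Co²⁺] = 5.1 × 10^-5 M.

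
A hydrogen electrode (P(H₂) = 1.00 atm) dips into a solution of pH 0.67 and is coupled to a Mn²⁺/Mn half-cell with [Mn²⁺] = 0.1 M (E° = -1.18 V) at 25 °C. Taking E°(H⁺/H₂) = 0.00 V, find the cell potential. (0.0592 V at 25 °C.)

1.17 V

The hydrogen couple is the cathode, so E°_cell = 1.18 V; n = 2.
[H⁺] = 10^(−0.67) = 0.21 M, and Q = [Mn²⁺]·P(H₂) / [H⁺]^2 = 2.19.
E = E° − (0.0592/2) log Q = 1.18 − (0.0592/2)(0.340) = 1.170 V.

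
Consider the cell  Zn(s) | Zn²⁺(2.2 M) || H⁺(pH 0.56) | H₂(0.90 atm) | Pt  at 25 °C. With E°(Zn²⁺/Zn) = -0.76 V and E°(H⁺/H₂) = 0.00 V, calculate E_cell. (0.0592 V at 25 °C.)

The hydrogen couple is the cathode, so E°_cell = 0.76 V; n = 2.
[H⁺] = 10^(−0.56) = 0.28 M, and Q = [Zn²⁺]·P(H₂) / [H⁺]^2 = 26.1.
E = E° − (0.0592/2) log Q = 0.76 − (0.0592/2)(1.417) = 0.718 V.

0.72 V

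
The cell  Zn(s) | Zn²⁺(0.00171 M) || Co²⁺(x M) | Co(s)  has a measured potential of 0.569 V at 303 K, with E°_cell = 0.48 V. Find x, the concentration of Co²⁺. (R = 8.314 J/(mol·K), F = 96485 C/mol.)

1.6 M

From the Nernst equation, ln Q = nF(E° − E)/RT = 2×96485×(0.48 − 0.569)/(8.314×303) = -6.818, so Q = 0.00109.
With Q = [Zn²⁺]/[Co²⁺] and the known concentrations, [Co²⁺] in the denominator gives [Co²⁺] = 1.6 M.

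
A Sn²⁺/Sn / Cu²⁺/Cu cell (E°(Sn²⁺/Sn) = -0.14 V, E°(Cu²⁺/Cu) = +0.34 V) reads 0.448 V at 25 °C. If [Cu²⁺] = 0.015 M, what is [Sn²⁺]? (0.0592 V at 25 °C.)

From the Nernst equation, log Q = n(E° − E)/0.0592 = 2(0.48 − 0.448)/0.0592 = 1.081, so Q = 12.1.
With Q = [Sn²⁺]/[Cu²⁺] and the known concentrations, [Sn²⁺] in the numerator gives [Sn²⁺] = 0.18 M.

0.18 M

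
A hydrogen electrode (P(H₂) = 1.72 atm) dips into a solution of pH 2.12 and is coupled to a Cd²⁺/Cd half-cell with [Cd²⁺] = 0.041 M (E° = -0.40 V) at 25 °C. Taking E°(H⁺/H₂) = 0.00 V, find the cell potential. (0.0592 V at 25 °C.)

The hydrogen couple is the cathode, so E°_cell = 0.40 V; n = 2.
[H⁺] = 10^(−2.12) = 0.0076 M, and Q = [Cd²⁺]·P(H₂) / [H⁺]^2 = 1230.
E = E° − (0.0592/2) log Q = 0.40 − (0.0592/2)(3.088) = 0.309 V.

0.31 V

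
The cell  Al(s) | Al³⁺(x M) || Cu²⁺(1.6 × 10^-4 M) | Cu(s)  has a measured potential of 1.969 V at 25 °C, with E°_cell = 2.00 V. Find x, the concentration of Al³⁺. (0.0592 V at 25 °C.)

From the Nernst equation, log Q = n(E° − E)/0.0592 = 6(2.00 − 1.969)/0.0592 = 3.142, so Q = 1390.
With Q = [Al³⁺]^2/[Cu²⁺]^3 and the known concentrations, [Al³⁺]^2 in the numerator gives [Al³⁺] = 7.5 × 10^-5 M.

7.5 × 10^-5 M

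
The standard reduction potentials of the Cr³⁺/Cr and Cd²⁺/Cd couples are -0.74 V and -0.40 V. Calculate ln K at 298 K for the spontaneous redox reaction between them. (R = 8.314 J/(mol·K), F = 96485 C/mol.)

E°_cell = -0.40 − (-0.74) = 0.34 V, with n = 6 electrons transferred.
At equilibrium E = 0, so the Nernst equation gives ln K = nFE°/RT = (6)(96485)(0.34)/((8.314)(298)) = 79.44.

ln K = 79.4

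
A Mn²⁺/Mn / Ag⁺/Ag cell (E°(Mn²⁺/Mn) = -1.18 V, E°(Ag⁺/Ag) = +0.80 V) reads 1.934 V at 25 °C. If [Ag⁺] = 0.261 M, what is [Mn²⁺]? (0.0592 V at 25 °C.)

From the Nernst equation, log Q = n(E° − E)/0.0592 = 2(1.98 − 1.934)/0.0592 = 1.554, so Q = 35.8.
With Q = [Mn²⁺]/[Ag⁺]^2 and the known concentrations, [Mn²⁺] in the numerator gives [Mn²⁺] = 2.4 M.

2.4 M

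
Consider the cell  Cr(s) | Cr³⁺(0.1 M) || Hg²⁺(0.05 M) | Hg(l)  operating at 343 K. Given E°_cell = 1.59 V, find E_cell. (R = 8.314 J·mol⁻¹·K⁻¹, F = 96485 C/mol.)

Balancing electrons gives n = 6; the reaction quotient is Q = [Cr³⁺]^2/[Hg²⁺]^3 = 80.0.
E = E° − (RT/nF) ln Q = 1.59 − (8.314×343)/(6×96485) × (4.382) = 1.590 − 0.022 = 1.568 V.

1.57 V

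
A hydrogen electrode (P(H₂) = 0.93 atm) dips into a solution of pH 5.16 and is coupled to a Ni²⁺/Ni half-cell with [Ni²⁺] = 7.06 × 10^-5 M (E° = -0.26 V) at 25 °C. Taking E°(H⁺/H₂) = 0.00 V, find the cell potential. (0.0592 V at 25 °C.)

The hydrogen couple is the cathode, so E°_cell = 0.26 V; n = 2.
[H⁺] = 10^(−5.16) = 6.9 × 10^-6 M, and Q = [Ni²⁺]·P(H₂) / [H⁺]^2 = 1.37 × 10^6.
E = E° − (0.0592/2) log Q = 0.26 − (0.0592/2)(6.137) = 0.078 V.

0.078 V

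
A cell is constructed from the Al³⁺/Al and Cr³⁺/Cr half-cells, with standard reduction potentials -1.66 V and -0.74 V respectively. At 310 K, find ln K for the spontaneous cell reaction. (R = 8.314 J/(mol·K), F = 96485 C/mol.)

ln K = 103.3

E°_cell = -0.74 − (-1.66) = 0.92 V, with n = 3 electrons transferred.
At equilibrium E = 0, so the Nernst equation gives ln K = nFE°/RT = (3)(96485)(0.92)/((8.314)(310)) = 103.32.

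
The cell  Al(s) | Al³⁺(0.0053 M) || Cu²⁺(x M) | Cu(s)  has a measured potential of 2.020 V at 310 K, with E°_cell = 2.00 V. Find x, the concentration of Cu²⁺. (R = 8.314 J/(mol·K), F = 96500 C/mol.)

From the Nernst equation, ln Q = nF(E° − E)/RT = 6×96500×(2.00 − 2.020)/(8.314×310) = -4.493, so Q = 0.0112.
With Q = [Al³⁺]^2/[Cu²⁺]^3 and the known concentrations, [Cu²⁺]^3 in the denominator gives [Cu²⁺] = 0.14 M.

0.14 M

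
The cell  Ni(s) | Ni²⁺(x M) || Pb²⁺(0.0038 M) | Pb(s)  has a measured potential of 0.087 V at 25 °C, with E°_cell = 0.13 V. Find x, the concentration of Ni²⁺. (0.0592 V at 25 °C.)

0.11 M

From the Nernst equation, log Q = n(E° − E)/0.0592 = 2(0.13 − 0.087)/0.0592 = 1.453, so Q = 28.4.
With Q = [Ni²⁺]/[Pb²⁺] and the known concentrations, [Ni²⁺] in the numerator gives [Ni²⁺] = 0.11 M.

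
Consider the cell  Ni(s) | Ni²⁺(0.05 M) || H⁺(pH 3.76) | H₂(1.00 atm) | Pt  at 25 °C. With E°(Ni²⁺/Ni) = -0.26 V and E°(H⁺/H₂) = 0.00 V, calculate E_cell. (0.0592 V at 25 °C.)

0.076 V

The hydrogen couple is the cathode, so E°_cell = 0.26 V; n = 2.
[H⁺] = 10^(−3.76) = 1.7 × 10^-4 M, and Q = [Ni²⁺]·P(H₂) / [H⁺]^2 = 1.66 × 10^6.
E = E° − (0.0592/2) log Q = 0.26 − (0.0592/2)(6.219) = 0.076 V.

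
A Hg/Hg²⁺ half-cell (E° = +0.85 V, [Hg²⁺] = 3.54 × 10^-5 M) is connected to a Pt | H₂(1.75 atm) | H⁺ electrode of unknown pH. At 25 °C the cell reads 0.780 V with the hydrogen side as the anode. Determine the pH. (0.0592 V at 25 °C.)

E°_cell = 0.85 V and n = 2.
log Q = n(E° − E)/0.0592 = 2×(0.85 − 0.780)/0.0592 = 2.365.
With Q = [H⁺]^2 / ([Hg²⁺]·P(H₂)), solving for [H⁺] gives log[H⁺] = -0.922, so pH = 0.92.

pH = 0.92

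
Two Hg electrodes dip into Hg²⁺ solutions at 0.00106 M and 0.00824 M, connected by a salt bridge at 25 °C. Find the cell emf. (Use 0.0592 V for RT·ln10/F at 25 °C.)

Both half-cells are Hg²⁺/Hg, so E°_cell = 0. The concentrated side is the cathode; the cell reaction moves Hg²⁺ from high to low concentration with n = 2.
Q = [Hg²⁺]_dilute/[Hg²⁺]_conc = 0.00106/0.00824 = 0.129.
E = 0 − (0.0592/2) log Q = −(0.0592/2)(-0.891) = 0.0264 V.

0.026 V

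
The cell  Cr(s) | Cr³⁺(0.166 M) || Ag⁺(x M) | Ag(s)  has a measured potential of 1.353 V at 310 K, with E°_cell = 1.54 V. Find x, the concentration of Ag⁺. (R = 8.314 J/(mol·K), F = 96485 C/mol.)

5 × 10^-4 M

From the Nernst equation, ln Q = nF(E° − E)/RT = 3×96485×(1.54 − 1.353)/(8.314×310) = 21.002, so Q = 1.32 × 10^9.
With Q = [Cr³⁺]/[Ag⁺]^3 and the known concentrations, [Ag⁺]^3 in the denominator gives [Ag⁺] = 5 × 10^-4 M.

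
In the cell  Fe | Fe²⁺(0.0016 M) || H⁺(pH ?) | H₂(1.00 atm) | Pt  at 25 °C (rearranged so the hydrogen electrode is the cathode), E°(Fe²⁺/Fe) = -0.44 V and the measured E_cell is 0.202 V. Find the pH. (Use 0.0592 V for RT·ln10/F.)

E°_cell = 0.44 V and n = 2.
log Q = n(E° − E)/0.0592 = 2×(0.44 − 0.202)/0.0592 = 8.041.
With Q = [Fe²⁺]·P(H₂) / [H⁺]^2, solving for [H⁺] gives log[H⁺] = -5.418, so pH = 5.42.

pH = 5.42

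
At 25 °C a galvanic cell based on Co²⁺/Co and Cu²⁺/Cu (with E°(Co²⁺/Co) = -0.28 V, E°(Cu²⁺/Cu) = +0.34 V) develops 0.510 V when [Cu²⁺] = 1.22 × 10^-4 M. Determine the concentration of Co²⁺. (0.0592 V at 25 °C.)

From the Nernst equation, log Q = n(E° − E)/0.0592 = 2(0.62 − 0.510)/0.0592 = 3.716, so Q = 5200.
With Q = [Co²⁺]/[Cu²⁺] and the known concentrations, [Co²⁺] in the numerator gives [Co²⁺] = 0.63 M.

0.63 M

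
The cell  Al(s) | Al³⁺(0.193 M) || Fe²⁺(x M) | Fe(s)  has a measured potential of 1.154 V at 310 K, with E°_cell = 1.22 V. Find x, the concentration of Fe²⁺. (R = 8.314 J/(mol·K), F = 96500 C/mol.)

0.0024 M

From the Nernst equation, ln Q = nF(E° − E)/RT = 6×96500×(1.22 − 1.154)/(8.314×310) = 14.827, so Q = 2.75 × 10^6.
With Q = [Al³⁺]^2/[Fe²⁺]^3 and the known concentrations, [Fe²⁺]^3 in the denominator gives [Fe²⁺] = 0.0024 M.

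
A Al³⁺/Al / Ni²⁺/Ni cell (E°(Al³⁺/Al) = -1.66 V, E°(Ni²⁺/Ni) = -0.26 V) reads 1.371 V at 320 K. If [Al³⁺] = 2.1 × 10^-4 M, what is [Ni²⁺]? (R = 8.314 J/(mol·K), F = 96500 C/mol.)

4.3 × 10^-4 M

From the Nernst equation, ln Q = nF(E° − E)/RT = 6×96500×(1.40 − 1.371)/(8.314×320) = 6.311, so Q = 551.
With Q = [Al³⁺]^2/[Ni²⁺]^3 and the known concentrations, [Ni²⁺]^3 in the denominator gives [Ni²⁺] = 4.3 × 10^-4 M.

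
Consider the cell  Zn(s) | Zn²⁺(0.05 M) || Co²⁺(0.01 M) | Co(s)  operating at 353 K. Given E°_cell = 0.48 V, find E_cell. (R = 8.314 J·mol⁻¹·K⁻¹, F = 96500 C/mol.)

0.456 V

Balancing electrons gives n = 2; the reaction quotient is Q = [Zn²⁺]/[Co²⁺] = 5.00.
E = E° − (RT/nF) ln Q = 0.48 − (8.314×353)/(2×96500) × (1.609) = 0.480 − 0.024 = 0.456 V.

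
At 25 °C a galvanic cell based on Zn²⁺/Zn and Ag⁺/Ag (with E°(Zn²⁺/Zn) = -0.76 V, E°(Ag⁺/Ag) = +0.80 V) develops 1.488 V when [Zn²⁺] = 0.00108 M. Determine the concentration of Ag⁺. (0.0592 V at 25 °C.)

0.002 M

From the Nernst equation, log Q = n(E° − E)/0.0592 = 2(1.56 − 1.488)/0.0592 = 2.432, so Q = 271.
With Q = [Zn²⁺]/[Ag⁺]^2 and the known concentrations, [Ag⁺]^2 in the denominator gives [Ag⁺] = 0.002 M.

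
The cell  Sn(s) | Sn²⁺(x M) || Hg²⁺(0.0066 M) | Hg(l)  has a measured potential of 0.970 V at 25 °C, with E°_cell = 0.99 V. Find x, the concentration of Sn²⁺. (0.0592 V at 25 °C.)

From the Nernst equation, log Q = n(E° − E)/0.0592 = 2(0.99 − 0.970)/0.0592 = 0.676, so Q = 4.74.
With Q = [Sn²⁺]/[Hg²⁺] and the known concentrations, [Sn²⁺] in the numerator gives [Sn²⁺] = 0.031 M.

0.031 M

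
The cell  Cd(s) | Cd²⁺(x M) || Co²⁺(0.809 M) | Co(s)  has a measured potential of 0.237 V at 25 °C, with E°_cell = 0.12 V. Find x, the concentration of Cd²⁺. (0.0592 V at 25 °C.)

9 × 10^-5 M

From the Nernst equation, log Q = n(E° − E)/0.0592 = 2(0.12 − 0.237)/0.0592 = -3.953, so Q = 1.12 × 10^-4.
With Q = [Cd²⁺]/[Co²⁺] and the known concentrations, [Cd²⁺] in the numerator gives [Cd²⁺] = 9 × 10^-5 M.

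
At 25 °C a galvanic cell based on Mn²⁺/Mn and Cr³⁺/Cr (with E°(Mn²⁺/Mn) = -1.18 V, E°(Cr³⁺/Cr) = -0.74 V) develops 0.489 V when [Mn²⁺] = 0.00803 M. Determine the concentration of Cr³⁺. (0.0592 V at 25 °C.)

0.22 M

From the Nernst equation, log Q = n(E° − E)/0.0592 = 6(0.44 − 0.489)/0.0592 = -4.966, so Q = 1.08 × 10^-5.
With Q = [Mn²⁺]^3/[Cr³⁺]^2 and the known concentrations, [Cr³⁺]^2 in the denominator gives [Cr³⁺] = 0.22 M.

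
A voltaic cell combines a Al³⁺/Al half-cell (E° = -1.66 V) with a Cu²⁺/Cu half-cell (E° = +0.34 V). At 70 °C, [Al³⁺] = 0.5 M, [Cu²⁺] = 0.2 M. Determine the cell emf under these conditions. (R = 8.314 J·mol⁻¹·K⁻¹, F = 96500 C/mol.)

1.98 V

The Cu²⁺/Cu couple has the higher reduction potential and acts as the cathode, so E°_cell = +0.34 − (-1.66) = 2.00 V.
Balancing electrons gives n = 6; the reaction quotient is Q = [Al³⁺]^2/[Cu²⁺]^3 = 31.2.
E = E° − (RT/nF) ln Q = 2.00 − (8.314×343)/(6×96500) × (3.442) = 2.000 − 0.017 = 1.983 V.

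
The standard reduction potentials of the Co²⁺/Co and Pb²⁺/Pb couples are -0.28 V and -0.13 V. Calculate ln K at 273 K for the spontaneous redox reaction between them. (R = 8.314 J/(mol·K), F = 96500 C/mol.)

ln K = 12.8

E°_cell = -0.13 − (-0.28) = 0.15 V, with n = 2 electrons transferred.
At equilibrium E = 0, so the Nernst equation gives ln K = nFE°/RT = (2)(96500)(0.15)/((8.314)(273)) = 12.75.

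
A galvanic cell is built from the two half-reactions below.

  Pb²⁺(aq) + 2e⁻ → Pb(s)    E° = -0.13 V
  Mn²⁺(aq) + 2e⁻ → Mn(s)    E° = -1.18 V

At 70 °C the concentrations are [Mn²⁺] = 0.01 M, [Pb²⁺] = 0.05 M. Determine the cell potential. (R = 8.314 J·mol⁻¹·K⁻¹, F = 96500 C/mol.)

1.07 V

The Pb²⁺/Pb couple has the higher reduction potential and acts as the cathode, so E°_cell = -0.13 − (-1.18) = 1.05 V.
Balancing electrons gives n = 2; the reaction quotient is Q = [Mn²⁺]/[Pb²⁺] = 0.200.
E = E° − (RT/nF) ln Q = 1.05 − (8.314×343)/(2×96500) × (-1.609) = 1.050 + 0.024 = 1.074 V.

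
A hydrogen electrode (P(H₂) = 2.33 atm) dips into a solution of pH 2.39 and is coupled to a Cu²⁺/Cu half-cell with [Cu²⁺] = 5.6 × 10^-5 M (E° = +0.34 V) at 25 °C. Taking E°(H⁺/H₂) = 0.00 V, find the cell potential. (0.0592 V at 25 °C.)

0.37 V

The Cu²⁺/Cu couple is the cathode, so E°_cell = 0.34 V; n = 2.
[H⁺] = 10^(−2.39) = 0.0041 M, and Q = [H⁺]^2 / ([Cu²⁺]·P(H₂)) = 0.127.
E = E° − (0.0592/2) log Q = 0.34 − (0.0592/2)(-0.896) = 0.367 V.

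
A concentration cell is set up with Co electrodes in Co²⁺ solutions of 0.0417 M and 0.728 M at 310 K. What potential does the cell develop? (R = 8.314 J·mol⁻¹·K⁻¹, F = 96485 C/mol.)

0.038 V

Both half-cells are Co²⁺/Co, so E°_cell = 0. The concentrated side is the cathode; the cell reaction moves Co²⁺ from high to low concentration with n = 2.
Q = [Co²⁺]_dilute/[Co²⁺]_conc = 0.0417/0.728 = 0.0573.
E = 0 − (RT/nF) ln Q = −((8.314×310)/(2×96485))(-2.860) = 0.0382 V.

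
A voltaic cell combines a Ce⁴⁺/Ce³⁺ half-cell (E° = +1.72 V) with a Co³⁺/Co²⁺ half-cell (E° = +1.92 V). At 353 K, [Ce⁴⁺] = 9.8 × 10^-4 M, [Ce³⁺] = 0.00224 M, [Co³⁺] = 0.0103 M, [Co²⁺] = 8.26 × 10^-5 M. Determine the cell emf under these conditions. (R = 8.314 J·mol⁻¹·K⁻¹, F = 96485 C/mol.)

0.372 V

The Co³⁺/Co²⁺ couple has the higher reduction potential and acts as the cathode, so E°_cell = +1.92 − (+1.72) = 0.20 V.
Balancing electrons gives n = 1; the reaction quotient is Q = [Ce⁴⁺]·[Co²⁺]/([Ce³⁺]·[Co³⁺]) = 0.00351.
E = E° − (RT/nF) ln Q = 0.20 − (8.314×353)/(1×96485) × (-5.653) = 0.200 + 0.172 = 0.372 V.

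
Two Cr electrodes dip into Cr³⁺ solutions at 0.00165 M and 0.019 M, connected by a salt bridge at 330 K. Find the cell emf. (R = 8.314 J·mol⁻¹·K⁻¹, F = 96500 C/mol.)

Both half-cells are Cr³⁺/Cr, so E°_cell = 0. The concentrated side is the cathode; the cell reaction moves Cr³⁺ from high to low concentration with n = 3.
Q = [Cr³⁺]_dilute/[Cr³⁺]_conc = 0.00165/0.019 = 0.0868.
E = 0 − (RT/nF) ln Q = −((8.314×330)/(3×96500))(-2.444) = 0.0232 V.

0.023 V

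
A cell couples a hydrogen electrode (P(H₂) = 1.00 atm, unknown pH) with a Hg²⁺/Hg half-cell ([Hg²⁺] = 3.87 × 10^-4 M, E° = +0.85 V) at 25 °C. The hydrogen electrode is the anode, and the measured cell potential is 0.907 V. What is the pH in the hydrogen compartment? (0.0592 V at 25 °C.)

pH = 2.67

E°_cell = 0.85 V and n = 2.
log Q = n(E° − E)/0.0592 = 2×(0.85 − 0.907)/0.0592 = -1.926.
With Q = [H⁺]^2 / ([Hg²⁺]·P(H₂)), solving for [H⁺] gives log[H⁺] = -2.669, so pH = 2.67.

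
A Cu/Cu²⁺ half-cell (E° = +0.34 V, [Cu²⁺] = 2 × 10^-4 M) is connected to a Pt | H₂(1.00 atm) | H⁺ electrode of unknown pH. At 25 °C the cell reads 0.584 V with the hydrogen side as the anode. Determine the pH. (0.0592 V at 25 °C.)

E°_cell = 0.34 V and n = 2.
log Q = n(E° − E)/0.0592 = 2×(0.34 − 0.584)/0.0592 = -8.243.
With Q = [H⁺]^2 / ([Cu²⁺]·P(H₂)), solving for [H⁺] gives log[H⁺] = -5.971, so pH = 5.97.

pH = 5.97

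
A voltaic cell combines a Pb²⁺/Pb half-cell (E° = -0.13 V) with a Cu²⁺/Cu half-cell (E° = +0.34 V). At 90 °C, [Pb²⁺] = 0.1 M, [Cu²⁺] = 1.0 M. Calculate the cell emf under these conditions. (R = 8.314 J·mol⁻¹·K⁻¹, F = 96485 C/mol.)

0.506 V

The Cu²⁺/Cu couple has the higher reduction potential and acts as the cathode, so E°_cell = +0.34 − (-0.13) = 0.47 V.
Balancing electrons gives n = 2; the reaction quotient is Q = [Pb²⁺]/[Cu²⁺] = 0.100.
E = E° − (RT/nF) ln Q = 0.47 − (8.314×363)/(2×96485) × (-2.303) = 0.470 + 0.036 = 0.506 V.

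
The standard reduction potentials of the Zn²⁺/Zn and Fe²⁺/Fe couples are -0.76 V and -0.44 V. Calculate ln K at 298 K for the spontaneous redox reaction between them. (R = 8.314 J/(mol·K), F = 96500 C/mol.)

ln K = 24.9

E°_cell = -0.44 − (-0.76) = 0.32 V, with n = 2 electrons transferred.
At equilibrium E = 0, so the Nernst equation gives ln K = nFE°/RT = (2)(96500)(0.32)/((8.314)(298)) = 24.93.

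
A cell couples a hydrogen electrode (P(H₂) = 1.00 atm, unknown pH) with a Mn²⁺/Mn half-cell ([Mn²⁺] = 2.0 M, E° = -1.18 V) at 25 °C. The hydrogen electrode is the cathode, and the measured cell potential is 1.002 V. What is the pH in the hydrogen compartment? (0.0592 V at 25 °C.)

pH = 2.86

E°_cell = 1.18 V and n = 2.
log Q = n(E° − E)/0.0592 = 2×(1.18 − 1.002)/0.0592 = 6.014.
With Q = [Mn²⁺]·P(H₂) / [H⁺]^2, solving for [H⁺] gives log[H⁺] = -2.856, so pH = 2.86.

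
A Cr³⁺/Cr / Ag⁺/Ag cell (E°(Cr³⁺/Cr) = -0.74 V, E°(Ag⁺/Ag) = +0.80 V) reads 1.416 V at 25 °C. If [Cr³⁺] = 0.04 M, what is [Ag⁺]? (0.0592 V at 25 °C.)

0.0028 M

From the Nernst equation, log Q = n(E° − E)/0.0592 = 3(1.54 − 1.416)/0.0592 = 6.284, so Q = 1.92 × 10^6.
With Q = [Cr³⁺]/[Ag⁺]^3 and the known concentrations, [Ag⁺]^3 in the denominator gives [Ag⁺] = 0.0028 M.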